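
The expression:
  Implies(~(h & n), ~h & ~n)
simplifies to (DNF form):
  (h & n) | (~h & ~n)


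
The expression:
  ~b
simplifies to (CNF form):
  ~b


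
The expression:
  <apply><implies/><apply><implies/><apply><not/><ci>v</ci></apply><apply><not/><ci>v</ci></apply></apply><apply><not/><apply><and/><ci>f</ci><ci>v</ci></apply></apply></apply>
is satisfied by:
  {v: False, f: False}
  {f: True, v: False}
  {v: True, f: False}


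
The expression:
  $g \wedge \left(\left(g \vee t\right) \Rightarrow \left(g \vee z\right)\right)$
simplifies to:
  $g$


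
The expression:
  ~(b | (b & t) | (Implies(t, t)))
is never true.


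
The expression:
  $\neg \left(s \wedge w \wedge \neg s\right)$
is always true.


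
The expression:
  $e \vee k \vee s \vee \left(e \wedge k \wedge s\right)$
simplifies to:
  $e \vee k \vee s$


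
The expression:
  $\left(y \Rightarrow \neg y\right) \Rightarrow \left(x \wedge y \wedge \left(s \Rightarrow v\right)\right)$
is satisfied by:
  {y: True}


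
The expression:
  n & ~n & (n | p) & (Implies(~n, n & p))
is never true.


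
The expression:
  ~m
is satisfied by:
  {m: False}


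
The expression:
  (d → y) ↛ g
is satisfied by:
  {y: True, g: False, d: False}
  {g: False, d: False, y: False}
  {y: True, d: True, g: False}


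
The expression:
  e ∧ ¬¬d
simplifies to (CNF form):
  d ∧ e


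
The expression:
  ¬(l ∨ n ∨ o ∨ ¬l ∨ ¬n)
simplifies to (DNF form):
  False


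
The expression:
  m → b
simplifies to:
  b ∨ ¬m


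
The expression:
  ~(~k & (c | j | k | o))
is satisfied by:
  {k: True, o: False, c: False, j: False}
  {j: True, k: True, o: False, c: False}
  {k: True, c: True, o: False, j: False}
  {j: True, k: True, c: True, o: False}
  {k: True, o: True, c: False, j: False}
  {k: True, j: True, o: True, c: False}
  {k: True, c: True, o: True, j: False}
  {j: True, k: True, c: True, o: True}
  {j: False, o: False, c: False, k: False}


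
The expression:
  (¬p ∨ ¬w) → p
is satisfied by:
  {p: True}


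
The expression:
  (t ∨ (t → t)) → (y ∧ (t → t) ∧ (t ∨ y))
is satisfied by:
  {y: True}


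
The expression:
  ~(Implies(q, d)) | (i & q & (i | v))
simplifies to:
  q & (i | ~d)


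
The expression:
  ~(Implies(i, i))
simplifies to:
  False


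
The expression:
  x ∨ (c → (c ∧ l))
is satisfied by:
  {x: True, l: True, c: False}
  {x: True, c: False, l: False}
  {l: True, c: False, x: False}
  {l: False, c: False, x: False}
  {x: True, l: True, c: True}
  {x: True, c: True, l: False}
  {l: True, c: True, x: False}


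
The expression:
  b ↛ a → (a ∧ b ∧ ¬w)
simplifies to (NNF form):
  a ∨ ¬b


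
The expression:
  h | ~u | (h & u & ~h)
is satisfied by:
  {h: True, u: False}
  {u: False, h: False}
  {u: True, h: True}


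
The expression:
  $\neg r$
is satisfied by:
  {r: False}


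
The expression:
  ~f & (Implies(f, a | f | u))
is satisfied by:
  {f: False}


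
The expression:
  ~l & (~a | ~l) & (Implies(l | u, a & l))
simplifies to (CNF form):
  ~l & ~u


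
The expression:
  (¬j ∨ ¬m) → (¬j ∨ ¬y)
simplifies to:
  m ∨ ¬j ∨ ¬y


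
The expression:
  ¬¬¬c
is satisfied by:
  {c: False}


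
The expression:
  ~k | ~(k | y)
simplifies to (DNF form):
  ~k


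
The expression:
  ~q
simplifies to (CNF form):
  ~q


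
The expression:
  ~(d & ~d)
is always true.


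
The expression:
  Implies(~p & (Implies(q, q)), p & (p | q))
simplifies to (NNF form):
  p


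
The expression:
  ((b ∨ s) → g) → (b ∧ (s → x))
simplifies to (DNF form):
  (b ∧ x) ∨ (b ∧ ¬s) ∨ (s ∧ ¬g)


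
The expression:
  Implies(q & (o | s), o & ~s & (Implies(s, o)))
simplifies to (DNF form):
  ~q | ~s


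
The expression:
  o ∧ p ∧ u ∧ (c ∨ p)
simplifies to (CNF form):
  o ∧ p ∧ u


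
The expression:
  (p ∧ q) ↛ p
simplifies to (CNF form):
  False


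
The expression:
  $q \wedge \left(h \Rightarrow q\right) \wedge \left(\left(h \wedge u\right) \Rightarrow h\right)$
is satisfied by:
  {q: True}


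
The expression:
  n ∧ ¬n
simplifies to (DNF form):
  False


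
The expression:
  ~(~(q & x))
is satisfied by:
  {x: True, q: True}


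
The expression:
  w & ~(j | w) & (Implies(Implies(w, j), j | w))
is never true.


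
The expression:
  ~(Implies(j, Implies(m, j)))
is never true.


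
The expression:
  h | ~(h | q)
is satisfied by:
  {h: True, q: False}
  {q: False, h: False}
  {q: True, h: True}


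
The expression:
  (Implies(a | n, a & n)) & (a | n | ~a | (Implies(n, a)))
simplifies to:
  (a & n) | (~a & ~n)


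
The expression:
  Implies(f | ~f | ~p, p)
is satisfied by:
  {p: True}


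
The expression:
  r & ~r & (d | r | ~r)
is never true.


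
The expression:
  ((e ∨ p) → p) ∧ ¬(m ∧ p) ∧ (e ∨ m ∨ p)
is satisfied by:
  {p: True, e: False, m: False}
  {p: True, e: True, m: False}
  {m: True, e: False, p: False}


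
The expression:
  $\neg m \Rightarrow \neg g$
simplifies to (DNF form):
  $m \vee \neg g$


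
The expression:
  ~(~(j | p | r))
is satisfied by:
  {r: True, p: True, j: True}
  {r: True, p: True, j: False}
  {r: True, j: True, p: False}
  {r: True, j: False, p: False}
  {p: True, j: True, r: False}
  {p: True, j: False, r: False}
  {j: True, p: False, r: False}


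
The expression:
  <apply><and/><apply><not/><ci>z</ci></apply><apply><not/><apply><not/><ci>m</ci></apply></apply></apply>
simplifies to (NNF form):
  <apply><and/><ci>m</ci><apply><not/><ci>z</ci></apply></apply>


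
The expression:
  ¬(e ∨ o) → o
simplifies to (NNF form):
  e ∨ o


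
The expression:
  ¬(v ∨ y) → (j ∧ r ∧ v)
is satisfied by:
  {y: True, v: True}
  {y: True, v: False}
  {v: True, y: False}


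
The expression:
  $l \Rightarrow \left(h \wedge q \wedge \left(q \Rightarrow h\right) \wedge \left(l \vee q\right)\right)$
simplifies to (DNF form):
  $\left(h \wedge q\right) \vee \neg l$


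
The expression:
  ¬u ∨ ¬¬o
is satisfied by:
  {o: True, u: False}
  {u: False, o: False}
  {u: True, o: True}


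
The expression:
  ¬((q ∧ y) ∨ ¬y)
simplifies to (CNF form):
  y ∧ ¬q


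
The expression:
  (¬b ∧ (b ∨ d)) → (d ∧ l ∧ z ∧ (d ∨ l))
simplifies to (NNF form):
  b ∨ (l ∧ z) ∨ ¬d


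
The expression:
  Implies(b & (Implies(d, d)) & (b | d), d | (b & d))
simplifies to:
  d | ~b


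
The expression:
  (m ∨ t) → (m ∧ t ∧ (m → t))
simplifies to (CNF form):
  (m ∨ ¬m) ∧ (m ∨ ¬t) ∧ (t ∨ ¬m) ∧ (t ∨ ¬t)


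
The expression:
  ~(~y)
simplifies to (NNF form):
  y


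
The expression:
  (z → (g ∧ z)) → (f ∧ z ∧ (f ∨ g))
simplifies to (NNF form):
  z ∧ (f ∨ ¬g)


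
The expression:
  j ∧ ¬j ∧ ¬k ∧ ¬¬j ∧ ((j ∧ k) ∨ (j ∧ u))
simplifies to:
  False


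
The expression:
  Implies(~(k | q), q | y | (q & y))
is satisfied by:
  {y: True, q: True, k: True}
  {y: True, q: True, k: False}
  {y: True, k: True, q: False}
  {y: True, k: False, q: False}
  {q: True, k: True, y: False}
  {q: True, k: False, y: False}
  {k: True, q: False, y: False}


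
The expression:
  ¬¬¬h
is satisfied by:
  {h: False}


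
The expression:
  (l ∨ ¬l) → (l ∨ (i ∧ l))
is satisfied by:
  {l: True}


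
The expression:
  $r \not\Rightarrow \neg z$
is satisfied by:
  {r: True, z: True}


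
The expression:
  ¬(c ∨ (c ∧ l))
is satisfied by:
  {c: False}


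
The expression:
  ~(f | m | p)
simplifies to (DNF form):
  ~f & ~m & ~p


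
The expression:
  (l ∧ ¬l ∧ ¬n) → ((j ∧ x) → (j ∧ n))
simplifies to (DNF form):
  True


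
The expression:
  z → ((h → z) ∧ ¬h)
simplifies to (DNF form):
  ¬h ∨ ¬z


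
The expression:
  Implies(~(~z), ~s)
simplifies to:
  ~s | ~z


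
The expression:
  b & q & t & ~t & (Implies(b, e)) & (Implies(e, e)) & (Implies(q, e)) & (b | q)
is never true.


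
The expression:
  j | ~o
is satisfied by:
  {j: True, o: False}
  {o: False, j: False}
  {o: True, j: True}


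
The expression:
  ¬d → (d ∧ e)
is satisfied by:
  {d: True}


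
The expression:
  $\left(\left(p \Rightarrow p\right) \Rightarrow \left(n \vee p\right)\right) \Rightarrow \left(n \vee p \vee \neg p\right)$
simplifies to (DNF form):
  $\text{True}$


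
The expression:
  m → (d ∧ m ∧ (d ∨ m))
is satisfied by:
  {d: True, m: False}
  {m: False, d: False}
  {m: True, d: True}


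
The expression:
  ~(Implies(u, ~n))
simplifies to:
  n & u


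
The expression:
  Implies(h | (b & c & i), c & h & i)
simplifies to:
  (c & h & i) | (~b & ~h) | (~c & ~h) | (~h & ~i)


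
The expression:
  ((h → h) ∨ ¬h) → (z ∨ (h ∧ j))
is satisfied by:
  {z: True, h: True, j: True}
  {z: True, h: True, j: False}
  {z: True, j: True, h: False}
  {z: True, j: False, h: False}
  {h: True, j: True, z: False}


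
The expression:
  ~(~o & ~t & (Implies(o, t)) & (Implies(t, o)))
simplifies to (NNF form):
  o | t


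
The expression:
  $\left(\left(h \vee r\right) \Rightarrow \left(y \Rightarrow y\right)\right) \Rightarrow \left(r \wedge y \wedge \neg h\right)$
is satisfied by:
  {r: True, y: True, h: False}


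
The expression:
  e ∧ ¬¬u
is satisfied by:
  {e: True, u: True}


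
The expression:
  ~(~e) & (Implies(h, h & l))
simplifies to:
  e & (l | ~h)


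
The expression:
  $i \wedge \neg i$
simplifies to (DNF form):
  $\text{False}$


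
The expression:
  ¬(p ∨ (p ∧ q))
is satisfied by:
  {p: False}


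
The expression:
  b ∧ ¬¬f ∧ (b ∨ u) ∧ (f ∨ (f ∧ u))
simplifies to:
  b ∧ f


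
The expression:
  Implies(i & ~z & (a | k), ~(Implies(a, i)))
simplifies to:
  z | ~i | (~a & ~k)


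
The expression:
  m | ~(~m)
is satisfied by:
  {m: True}


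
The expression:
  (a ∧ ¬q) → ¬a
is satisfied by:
  {q: True, a: False}
  {a: False, q: False}
  {a: True, q: True}


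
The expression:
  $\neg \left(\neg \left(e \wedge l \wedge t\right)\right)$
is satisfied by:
  {t: True, e: True, l: True}


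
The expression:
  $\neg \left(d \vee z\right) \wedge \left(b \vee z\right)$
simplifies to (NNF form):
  $b \wedge \neg d \wedge \neg z$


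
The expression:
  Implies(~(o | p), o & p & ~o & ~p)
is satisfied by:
  {o: True, p: True}
  {o: True, p: False}
  {p: True, o: False}


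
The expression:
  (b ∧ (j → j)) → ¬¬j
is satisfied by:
  {j: True, b: False}
  {b: False, j: False}
  {b: True, j: True}


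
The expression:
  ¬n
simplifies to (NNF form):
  ¬n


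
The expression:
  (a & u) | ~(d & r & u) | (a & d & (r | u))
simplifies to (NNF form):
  a | ~d | ~r | ~u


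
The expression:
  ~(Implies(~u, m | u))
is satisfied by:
  {u: False, m: False}


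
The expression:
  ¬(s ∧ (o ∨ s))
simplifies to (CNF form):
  ¬s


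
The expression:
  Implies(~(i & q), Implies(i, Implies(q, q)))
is always true.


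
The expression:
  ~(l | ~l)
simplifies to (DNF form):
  False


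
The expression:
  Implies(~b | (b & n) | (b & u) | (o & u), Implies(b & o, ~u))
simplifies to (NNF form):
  ~b | ~o | ~u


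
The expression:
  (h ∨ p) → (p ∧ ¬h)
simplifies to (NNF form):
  ¬h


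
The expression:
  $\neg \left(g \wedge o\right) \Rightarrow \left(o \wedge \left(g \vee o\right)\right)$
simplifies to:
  $o$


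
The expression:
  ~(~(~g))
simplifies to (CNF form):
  ~g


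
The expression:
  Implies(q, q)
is always true.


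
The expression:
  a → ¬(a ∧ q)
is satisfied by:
  {q: False, a: False}
  {a: True, q: False}
  {q: True, a: False}


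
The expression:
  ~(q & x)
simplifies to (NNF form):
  ~q | ~x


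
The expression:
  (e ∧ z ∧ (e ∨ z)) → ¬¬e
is always true.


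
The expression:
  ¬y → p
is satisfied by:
  {y: True, p: True}
  {y: True, p: False}
  {p: True, y: False}


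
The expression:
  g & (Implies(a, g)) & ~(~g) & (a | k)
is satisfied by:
  {g: True, a: True, k: True}
  {g: True, a: True, k: False}
  {g: True, k: True, a: False}


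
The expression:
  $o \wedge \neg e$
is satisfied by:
  {o: True, e: False}


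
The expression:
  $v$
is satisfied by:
  {v: True}


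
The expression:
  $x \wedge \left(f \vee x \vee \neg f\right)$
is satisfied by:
  {x: True}


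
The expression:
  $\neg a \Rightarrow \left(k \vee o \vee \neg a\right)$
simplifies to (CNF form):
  $\text{True}$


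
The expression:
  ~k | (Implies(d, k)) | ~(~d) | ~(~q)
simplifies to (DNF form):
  True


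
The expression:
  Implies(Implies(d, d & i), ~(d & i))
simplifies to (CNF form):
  ~d | ~i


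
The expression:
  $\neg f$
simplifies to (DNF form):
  $\neg f$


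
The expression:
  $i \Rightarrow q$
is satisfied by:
  {q: True, i: False}
  {i: False, q: False}
  {i: True, q: True}


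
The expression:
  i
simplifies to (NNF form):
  i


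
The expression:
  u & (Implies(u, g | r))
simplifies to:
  u & (g | r)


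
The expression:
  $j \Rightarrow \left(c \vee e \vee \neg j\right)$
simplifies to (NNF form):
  $c \vee e \vee \neg j$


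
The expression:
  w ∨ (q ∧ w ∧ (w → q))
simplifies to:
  w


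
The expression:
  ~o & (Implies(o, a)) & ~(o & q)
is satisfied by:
  {o: False}


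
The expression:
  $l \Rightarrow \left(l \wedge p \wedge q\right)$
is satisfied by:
  {p: True, q: True, l: False}
  {p: True, q: False, l: False}
  {q: True, p: False, l: False}
  {p: False, q: False, l: False}
  {p: True, l: True, q: True}


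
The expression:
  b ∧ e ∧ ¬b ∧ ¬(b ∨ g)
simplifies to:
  False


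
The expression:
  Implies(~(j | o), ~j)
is always true.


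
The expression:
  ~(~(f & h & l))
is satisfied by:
  {h: True, f: True, l: True}


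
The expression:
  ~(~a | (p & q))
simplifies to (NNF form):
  a & (~p | ~q)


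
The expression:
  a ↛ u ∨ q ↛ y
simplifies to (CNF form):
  (a ∨ q) ∧ (a ∨ ¬y) ∧ (q ∨ ¬u) ∧ (¬u ∨ ¬y)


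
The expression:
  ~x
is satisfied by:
  {x: False}


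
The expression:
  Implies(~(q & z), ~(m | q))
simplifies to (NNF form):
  (q & z) | (~m & ~q)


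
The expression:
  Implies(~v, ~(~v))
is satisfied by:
  {v: True}


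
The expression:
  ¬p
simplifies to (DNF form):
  ¬p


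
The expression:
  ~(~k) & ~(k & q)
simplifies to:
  k & ~q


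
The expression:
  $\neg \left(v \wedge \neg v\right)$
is always true.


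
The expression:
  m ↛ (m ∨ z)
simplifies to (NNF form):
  False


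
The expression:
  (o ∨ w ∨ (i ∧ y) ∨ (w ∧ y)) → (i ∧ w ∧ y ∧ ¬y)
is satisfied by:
  {y: False, i: False, w: False, o: False}
  {i: True, o: False, y: False, w: False}
  {y: True, o: False, i: False, w: False}


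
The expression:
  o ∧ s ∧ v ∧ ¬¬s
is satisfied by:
  {s: True, o: True, v: True}


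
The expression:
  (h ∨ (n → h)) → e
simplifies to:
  e ∨ (n ∧ ¬h)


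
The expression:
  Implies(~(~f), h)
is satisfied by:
  {h: True, f: False}
  {f: False, h: False}
  {f: True, h: True}


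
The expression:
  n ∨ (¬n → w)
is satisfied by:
  {n: True, w: True}
  {n: True, w: False}
  {w: True, n: False}


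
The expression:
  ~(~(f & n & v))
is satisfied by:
  {n: True, f: True, v: True}


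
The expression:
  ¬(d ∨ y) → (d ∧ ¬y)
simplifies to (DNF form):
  d ∨ y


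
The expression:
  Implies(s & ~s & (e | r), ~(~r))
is always true.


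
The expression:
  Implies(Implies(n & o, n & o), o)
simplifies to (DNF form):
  o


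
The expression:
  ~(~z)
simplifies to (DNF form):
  z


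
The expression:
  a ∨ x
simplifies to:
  a ∨ x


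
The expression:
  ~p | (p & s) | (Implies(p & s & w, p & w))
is always true.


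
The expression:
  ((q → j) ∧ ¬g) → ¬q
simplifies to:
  g ∨ ¬j ∨ ¬q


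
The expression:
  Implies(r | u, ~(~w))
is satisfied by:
  {w: True, r: False, u: False}
  {w: True, u: True, r: False}
  {w: True, r: True, u: False}
  {w: True, u: True, r: True}
  {u: False, r: False, w: False}


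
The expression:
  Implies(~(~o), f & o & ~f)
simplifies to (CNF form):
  ~o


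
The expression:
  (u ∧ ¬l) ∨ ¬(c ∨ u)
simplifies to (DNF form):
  (u ∧ ¬l) ∨ (¬c ∧ ¬u)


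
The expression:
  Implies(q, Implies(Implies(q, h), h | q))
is always true.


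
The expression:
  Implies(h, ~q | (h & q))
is always true.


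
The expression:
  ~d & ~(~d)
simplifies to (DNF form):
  False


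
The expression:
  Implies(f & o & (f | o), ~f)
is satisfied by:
  {o: False, f: False}
  {f: True, o: False}
  {o: True, f: False}


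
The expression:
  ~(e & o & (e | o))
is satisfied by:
  {e: False, o: False}
  {o: True, e: False}
  {e: True, o: False}


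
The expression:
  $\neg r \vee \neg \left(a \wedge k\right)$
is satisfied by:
  {k: False, a: False, r: False}
  {r: True, k: False, a: False}
  {a: True, k: False, r: False}
  {r: True, a: True, k: False}
  {k: True, r: False, a: False}
  {r: True, k: True, a: False}
  {a: True, k: True, r: False}


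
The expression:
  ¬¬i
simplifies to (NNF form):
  i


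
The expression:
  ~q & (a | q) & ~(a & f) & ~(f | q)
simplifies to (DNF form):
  a & ~f & ~q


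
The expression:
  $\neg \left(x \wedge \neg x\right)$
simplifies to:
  $\text{True}$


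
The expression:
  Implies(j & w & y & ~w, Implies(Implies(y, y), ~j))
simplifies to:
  True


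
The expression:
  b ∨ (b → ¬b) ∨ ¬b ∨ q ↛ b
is always true.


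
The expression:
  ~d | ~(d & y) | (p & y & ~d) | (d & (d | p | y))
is always true.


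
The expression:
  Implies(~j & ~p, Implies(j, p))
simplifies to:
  True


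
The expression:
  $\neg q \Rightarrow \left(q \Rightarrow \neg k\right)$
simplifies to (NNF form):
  $\text{True}$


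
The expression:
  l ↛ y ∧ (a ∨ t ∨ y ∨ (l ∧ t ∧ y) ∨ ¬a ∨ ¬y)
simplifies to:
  l ∧ ¬y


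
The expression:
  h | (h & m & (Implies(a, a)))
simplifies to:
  h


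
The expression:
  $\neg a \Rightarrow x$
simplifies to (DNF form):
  $a \vee x$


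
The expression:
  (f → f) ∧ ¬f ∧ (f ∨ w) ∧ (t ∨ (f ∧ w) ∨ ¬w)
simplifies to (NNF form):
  t ∧ w ∧ ¬f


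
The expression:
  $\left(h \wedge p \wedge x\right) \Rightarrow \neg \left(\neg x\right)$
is always true.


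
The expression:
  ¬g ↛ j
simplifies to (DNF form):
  j ∨ ¬g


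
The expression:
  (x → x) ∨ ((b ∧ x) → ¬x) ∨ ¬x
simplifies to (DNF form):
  True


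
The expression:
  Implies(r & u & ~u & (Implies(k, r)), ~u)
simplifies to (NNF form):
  True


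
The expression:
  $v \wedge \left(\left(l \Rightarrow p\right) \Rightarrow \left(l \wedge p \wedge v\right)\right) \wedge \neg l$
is never true.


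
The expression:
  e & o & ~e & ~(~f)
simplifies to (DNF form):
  False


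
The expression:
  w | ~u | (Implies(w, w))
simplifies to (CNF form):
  True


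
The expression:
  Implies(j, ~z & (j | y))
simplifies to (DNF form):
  ~j | ~z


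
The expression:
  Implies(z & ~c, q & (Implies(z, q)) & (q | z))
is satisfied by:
  {c: True, q: True, z: False}
  {c: True, z: False, q: False}
  {q: True, z: False, c: False}
  {q: False, z: False, c: False}
  {c: True, q: True, z: True}
  {c: True, z: True, q: False}
  {q: True, z: True, c: False}


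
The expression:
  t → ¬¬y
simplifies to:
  y ∨ ¬t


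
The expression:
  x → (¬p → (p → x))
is always true.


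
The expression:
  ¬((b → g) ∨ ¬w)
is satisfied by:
  {w: True, b: True, g: False}


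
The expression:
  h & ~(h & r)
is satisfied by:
  {h: True, r: False}


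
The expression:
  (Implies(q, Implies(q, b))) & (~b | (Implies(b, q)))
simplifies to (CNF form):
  (b | ~b) & (b | ~q) & (q | ~b) & (q | ~q)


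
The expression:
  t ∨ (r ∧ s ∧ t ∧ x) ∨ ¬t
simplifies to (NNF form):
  True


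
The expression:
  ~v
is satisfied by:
  {v: False}


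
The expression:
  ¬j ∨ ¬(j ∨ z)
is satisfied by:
  {j: False}


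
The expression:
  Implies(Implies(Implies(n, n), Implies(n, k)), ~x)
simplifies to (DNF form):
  ~x | (n & ~k)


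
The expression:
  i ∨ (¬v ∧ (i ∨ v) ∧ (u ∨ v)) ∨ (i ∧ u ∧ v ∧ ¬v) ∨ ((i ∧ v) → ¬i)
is always true.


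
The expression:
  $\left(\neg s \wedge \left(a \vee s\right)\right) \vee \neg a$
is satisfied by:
  {s: False, a: False}
  {a: True, s: False}
  {s: True, a: False}


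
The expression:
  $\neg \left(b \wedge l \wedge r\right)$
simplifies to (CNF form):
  $\neg b \vee \neg l \vee \neg r$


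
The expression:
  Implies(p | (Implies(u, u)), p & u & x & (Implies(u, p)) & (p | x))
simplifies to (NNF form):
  p & u & x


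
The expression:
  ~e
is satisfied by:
  {e: False}


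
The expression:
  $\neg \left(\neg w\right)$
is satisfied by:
  {w: True}


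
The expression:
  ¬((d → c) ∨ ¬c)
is never true.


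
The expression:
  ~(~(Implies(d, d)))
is always true.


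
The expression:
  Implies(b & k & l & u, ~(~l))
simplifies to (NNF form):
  True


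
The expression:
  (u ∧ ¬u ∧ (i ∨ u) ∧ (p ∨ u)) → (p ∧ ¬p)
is always true.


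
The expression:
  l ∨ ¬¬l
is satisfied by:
  {l: True}


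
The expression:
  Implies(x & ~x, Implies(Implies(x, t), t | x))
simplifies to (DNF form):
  True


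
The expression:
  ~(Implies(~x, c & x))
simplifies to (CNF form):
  ~x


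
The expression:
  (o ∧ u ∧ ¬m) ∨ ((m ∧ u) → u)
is always true.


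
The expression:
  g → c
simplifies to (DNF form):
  c ∨ ¬g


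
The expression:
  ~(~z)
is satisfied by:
  {z: True}


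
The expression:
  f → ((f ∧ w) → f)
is always true.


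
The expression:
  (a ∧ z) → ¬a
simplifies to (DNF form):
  ¬a ∨ ¬z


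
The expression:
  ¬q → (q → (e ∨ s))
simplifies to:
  True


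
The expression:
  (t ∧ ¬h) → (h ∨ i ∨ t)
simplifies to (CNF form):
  True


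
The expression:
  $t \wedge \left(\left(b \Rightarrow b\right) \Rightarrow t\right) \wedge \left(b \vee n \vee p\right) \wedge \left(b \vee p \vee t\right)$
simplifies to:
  $t \wedge \left(b \vee n \vee p\right)$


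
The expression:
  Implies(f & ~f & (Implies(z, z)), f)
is always true.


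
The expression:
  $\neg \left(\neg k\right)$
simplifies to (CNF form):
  $k$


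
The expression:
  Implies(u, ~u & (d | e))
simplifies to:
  ~u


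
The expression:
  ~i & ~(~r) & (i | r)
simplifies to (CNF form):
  r & ~i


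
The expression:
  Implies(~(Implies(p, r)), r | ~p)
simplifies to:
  r | ~p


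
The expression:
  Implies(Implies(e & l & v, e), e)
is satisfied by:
  {e: True}


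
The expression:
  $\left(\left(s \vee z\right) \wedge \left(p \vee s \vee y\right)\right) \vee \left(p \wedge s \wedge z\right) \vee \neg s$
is always true.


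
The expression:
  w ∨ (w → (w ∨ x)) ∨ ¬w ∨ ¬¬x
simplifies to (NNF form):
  True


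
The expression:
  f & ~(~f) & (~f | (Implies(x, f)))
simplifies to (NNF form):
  f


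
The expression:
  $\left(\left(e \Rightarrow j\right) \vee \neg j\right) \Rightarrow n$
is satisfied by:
  {n: True}


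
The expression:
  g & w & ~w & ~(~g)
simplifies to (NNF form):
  False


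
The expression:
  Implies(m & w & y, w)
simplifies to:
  True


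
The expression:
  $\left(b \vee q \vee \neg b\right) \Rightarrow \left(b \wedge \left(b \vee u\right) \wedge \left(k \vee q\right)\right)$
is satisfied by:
  {k: True, q: True, b: True}
  {k: True, b: True, q: False}
  {q: True, b: True, k: False}


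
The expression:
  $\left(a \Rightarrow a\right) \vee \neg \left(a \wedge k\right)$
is always true.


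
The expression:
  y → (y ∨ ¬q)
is always true.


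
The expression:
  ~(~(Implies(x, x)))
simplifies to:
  True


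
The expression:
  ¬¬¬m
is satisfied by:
  {m: False}


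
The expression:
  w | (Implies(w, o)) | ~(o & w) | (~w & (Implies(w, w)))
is always true.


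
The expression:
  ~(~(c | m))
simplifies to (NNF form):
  c | m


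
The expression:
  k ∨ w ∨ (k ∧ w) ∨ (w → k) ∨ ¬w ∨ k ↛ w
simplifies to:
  True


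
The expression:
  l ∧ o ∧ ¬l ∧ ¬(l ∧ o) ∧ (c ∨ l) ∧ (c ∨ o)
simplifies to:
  False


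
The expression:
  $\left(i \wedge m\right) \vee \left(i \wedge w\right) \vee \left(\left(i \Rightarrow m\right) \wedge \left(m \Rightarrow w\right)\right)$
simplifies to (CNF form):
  $\left(i \vee w \vee \neg i\right) \wedge \left(i \vee w \vee \neg m\right) \wedge \left(m \vee w \vee \neg i\right) \wedge \left(m \vee w \vee \neg m\right)$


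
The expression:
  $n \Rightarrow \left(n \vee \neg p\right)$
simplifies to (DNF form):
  $\text{True}$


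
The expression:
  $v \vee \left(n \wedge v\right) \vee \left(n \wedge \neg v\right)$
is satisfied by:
  {n: True, v: True}
  {n: True, v: False}
  {v: True, n: False}


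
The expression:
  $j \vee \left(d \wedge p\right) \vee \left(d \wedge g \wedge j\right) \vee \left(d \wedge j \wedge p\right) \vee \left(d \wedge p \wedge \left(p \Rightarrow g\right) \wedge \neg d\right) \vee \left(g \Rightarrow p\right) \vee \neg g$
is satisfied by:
  {p: True, j: True, g: False}
  {p: True, j: False, g: False}
  {j: True, p: False, g: False}
  {p: False, j: False, g: False}
  {g: True, p: True, j: True}
  {g: True, p: True, j: False}
  {g: True, j: True, p: False}


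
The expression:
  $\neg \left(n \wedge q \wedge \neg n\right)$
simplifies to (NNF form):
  $\text{True}$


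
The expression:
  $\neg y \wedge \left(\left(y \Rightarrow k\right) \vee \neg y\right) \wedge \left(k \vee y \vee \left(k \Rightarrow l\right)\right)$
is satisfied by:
  {y: False}


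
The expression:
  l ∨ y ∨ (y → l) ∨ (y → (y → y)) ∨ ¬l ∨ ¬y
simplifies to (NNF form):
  True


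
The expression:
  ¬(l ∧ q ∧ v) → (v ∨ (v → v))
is always true.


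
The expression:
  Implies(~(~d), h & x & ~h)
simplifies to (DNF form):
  ~d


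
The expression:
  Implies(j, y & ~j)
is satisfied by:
  {j: False}


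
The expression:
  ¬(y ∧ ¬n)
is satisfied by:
  {n: True, y: False}
  {y: False, n: False}
  {y: True, n: True}


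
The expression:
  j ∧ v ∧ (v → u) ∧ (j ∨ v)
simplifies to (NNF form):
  j ∧ u ∧ v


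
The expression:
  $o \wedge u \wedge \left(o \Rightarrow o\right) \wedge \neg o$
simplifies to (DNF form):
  $\text{False}$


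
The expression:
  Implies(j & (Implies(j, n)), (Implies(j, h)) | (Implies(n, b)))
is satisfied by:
  {b: True, h: True, n: False, j: False}
  {b: True, h: False, n: False, j: False}
  {h: True, b: False, n: False, j: False}
  {b: False, h: False, n: False, j: False}
  {j: True, b: True, h: True, n: False}
  {j: True, b: True, h: False, n: False}
  {j: True, h: True, b: False, n: False}
  {j: True, h: False, b: False, n: False}
  {b: True, n: True, h: True, j: False}
  {b: True, n: True, h: False, j: False}
  {n: True, h: True, b: False, j: False}
  {n: True, b: False, h: False, j: False}
  {j: True, n: True, b: True, h: True}
  {j: True, n: True, b: True, h: False}
  {j: True, n: True, h: True, b: False}


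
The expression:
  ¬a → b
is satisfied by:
  {a: True, b: True}
  {a: True, b: False}
  {b: True, a: False}


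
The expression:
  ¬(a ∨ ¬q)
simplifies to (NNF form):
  q ∧ ¬a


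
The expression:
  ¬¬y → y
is always true.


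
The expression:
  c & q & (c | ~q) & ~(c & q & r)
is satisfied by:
  {c: True, q: True, r: False}


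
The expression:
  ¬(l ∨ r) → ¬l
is always true.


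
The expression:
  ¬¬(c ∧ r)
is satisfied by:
  {r: True, c: True}


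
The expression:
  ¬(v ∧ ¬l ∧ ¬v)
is always true.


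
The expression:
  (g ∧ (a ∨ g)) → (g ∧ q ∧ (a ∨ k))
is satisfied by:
  {q: True, k: True, a: True, g: False}
  {q: True, k: True, a: False, g: False}
  {q: True, a: True, k: False, g: False}
  {q: True, a: False, k: False, g: False}
  {k: True, a: True, q: False, g: False}
  {k: True, q: False, a: False, g: False}
  {k: False, a: True, q: False, g: False}
  {k: False, q: False, a: False, g: False}
  {q: True, g: True, k: True, a: True}
  {q: True, g: True, k: True, a: False}
  {q: True, g: True, a: True, k: False}


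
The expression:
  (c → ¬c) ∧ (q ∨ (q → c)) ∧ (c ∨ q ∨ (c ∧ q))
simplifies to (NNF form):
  q ∧ ¬c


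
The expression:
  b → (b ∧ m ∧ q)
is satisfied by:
  {m: True, q: True, b: False}
  {m: True, q: False, b: False}
  {q: True, m: False, b: False}
  {m: False, q: False, b: False}
  {b: True, m: True, q: True}


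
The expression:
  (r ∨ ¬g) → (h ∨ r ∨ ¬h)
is always true.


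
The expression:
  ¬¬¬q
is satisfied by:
  {q: False}


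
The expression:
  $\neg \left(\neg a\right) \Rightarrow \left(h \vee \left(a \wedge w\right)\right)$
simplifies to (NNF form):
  $h \vee w \vee \neg a$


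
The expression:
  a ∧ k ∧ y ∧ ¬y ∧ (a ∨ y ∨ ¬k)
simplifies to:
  False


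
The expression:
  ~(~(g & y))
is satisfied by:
  {g: True, y: True}


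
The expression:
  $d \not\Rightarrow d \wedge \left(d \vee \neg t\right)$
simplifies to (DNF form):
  $\text{False}$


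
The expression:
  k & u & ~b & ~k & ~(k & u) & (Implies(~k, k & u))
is never true.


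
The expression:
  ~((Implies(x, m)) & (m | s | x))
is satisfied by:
  {x: True, s: False, m: False}
  {s: False, m: False, x: False}
  {x: True, s: True, m: False}


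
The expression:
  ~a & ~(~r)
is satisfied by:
  {r: True, a: False}


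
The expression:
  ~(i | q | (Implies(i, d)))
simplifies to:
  False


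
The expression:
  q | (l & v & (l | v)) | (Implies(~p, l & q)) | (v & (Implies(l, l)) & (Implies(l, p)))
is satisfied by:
  {q: True, v: True, p: True}
  {q: True, v: True, p: False}
  {q: True, p: True, v: False}
  {q: True, p: False, v: False}
  {v: True, p: True, q: False}
  {v: True, p: False, q: False}
  {p: True, v: False, q: False}


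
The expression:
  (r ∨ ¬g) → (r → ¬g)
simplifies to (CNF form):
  ¬g ∨ ¬r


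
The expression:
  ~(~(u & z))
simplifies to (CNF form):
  u & z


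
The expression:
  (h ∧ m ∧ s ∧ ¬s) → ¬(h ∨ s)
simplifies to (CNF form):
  True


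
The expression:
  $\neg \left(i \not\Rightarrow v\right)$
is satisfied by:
  {v: True, i: False}
  {i: False, v: False}
  {i: True, v: True}


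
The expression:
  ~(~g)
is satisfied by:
  {g: True}


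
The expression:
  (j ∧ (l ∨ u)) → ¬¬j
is always true.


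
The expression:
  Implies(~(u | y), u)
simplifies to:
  u | y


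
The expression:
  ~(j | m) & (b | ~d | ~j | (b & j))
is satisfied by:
  {j: False, m: False}


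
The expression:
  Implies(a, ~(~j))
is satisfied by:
  {j: True, a: False}
  {a: False, j: False}
  {a: True, j: True}


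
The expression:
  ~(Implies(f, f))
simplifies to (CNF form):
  False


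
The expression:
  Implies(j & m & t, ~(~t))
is always true.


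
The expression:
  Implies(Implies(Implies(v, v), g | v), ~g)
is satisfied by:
  {g: False}


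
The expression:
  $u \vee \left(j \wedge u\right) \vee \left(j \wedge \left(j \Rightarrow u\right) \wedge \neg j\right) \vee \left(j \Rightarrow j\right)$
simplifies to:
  $\text{True}$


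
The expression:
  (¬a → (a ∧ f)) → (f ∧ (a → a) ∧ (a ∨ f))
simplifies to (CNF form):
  f ∨ ¬a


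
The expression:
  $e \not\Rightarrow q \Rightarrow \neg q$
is always true.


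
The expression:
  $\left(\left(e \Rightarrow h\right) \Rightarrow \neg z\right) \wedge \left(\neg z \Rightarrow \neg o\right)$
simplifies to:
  $\left(e \vee \neg z\right) \wedge \left(z \vee \neg o\right) \wedge \left(\neg h \vee \neg z\right)$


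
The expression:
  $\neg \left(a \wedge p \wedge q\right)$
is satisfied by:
  {p: False, q: False, a: False}
  {a: True, p: False, q: False}
  {q: True, p: False, a: False}
  {a: True, q: True, p: False}
  {p: True, a: False, q: False}
  {a: True, p: True, q: False}
  {q: True, p: True, a: False}


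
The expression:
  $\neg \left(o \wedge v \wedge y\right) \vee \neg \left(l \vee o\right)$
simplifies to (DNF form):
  $\neg o \vee \neg v \vee \neg y$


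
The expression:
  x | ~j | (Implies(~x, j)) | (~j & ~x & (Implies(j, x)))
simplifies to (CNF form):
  True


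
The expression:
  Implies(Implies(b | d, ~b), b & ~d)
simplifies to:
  b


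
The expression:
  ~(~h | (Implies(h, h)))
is never true.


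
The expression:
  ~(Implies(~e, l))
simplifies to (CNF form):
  ~e & ~l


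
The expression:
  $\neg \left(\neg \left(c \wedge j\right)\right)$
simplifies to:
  $c \wedge j$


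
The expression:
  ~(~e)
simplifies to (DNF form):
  e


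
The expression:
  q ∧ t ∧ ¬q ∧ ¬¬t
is never true.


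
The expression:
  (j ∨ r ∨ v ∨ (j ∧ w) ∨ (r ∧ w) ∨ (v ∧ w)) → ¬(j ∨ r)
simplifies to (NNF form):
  ¬j ∧ ¬r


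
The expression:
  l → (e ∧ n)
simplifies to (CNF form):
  (e ∨ ¬l) ∧ (n ∨ ¬l)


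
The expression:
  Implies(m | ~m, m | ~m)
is always true.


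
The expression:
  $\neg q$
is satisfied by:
  {q: False}


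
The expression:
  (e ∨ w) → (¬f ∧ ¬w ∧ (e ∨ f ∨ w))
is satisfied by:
  {w: False, e: False, f: False}
  {f: True, w: False, e: False}
  {e: True, w: False, f: False}


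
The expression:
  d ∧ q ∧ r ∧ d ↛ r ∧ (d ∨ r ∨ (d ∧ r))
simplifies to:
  False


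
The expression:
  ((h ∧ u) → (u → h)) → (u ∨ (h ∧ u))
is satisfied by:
  {u: True}


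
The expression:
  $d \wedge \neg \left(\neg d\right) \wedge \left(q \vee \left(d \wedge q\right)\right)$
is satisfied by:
  {d: True, q: True}


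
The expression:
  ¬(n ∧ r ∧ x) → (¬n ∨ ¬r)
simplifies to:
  x ∨ ¬n ∨ ¬r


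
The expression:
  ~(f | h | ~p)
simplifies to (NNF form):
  p & ~f & ~h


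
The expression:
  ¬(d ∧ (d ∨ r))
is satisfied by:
  {d: False}


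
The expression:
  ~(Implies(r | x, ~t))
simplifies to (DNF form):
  (r & t) | (t & x)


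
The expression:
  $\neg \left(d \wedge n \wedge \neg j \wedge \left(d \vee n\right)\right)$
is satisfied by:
  {j: True, d: False, n: False}
  {j: False, d: False, n: False}
  {n: True, j: True, d: False}
  {n: True, j: False, d: False}
  {d: True, j: True, n: False}
  {d: True, j: False, n: False}
  {d: True, n: True, j: True}


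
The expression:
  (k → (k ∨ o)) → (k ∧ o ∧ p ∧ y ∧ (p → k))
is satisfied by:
  {p: True, o: True, y: True, k: True}


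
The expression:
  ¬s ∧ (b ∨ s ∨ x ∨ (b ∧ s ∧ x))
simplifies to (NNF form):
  ¬s ∧ (b ∨ x)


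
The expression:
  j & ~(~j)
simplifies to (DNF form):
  j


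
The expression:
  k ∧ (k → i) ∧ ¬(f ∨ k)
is never true.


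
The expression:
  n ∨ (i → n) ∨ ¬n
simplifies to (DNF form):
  True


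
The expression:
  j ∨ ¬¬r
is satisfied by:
  {r: True, j: True}
  {r: True, j: False}
  {j: True, r: False}


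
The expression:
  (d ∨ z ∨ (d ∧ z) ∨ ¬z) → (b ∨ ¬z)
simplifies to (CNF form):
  b ∨ ¬z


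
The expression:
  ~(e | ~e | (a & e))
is never true.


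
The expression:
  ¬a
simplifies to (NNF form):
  ¬a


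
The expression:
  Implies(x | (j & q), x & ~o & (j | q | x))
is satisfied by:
  {o: False, q: False, x: False, j: False}
  {j: True, o: False, q: False, x: False}
  {q: True, j: False, o: False, x: False}
  {o: True, j: False, q: False, x: False}
  {j: True, o: True, q: False, x: False}
  {q: True, o: True, j: False, x: False}
  {x: True, j: False, o: False, q: False}
  {x: True, j: True, o: False, q: False}
  {x: True, q: True, j: False, o: False}
  {x: True, j: True, q: True, o: False}


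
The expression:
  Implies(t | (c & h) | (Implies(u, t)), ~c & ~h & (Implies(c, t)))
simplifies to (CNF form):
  (u | ~c) & (u | ~h) & (~c | ~h) & (~c | ~t) & (~h | ~t)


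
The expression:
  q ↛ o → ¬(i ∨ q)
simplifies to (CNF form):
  o ∨ ¬q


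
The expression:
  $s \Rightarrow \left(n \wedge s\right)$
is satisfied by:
  {n: True, s: False}
  {s: False, n: False}
  {s: True, n: True}


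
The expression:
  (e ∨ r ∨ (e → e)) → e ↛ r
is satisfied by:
  {e: True, r: False}


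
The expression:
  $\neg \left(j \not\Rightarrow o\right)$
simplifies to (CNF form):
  $o \vee \neg j$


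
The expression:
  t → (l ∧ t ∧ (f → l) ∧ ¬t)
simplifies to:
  ¬t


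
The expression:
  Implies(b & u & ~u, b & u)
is always true.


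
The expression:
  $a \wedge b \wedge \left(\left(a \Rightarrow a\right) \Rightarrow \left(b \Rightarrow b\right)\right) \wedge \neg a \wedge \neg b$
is never true.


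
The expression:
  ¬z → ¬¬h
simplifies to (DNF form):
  h ∨ z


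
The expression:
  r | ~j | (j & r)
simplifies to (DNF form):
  r | ~j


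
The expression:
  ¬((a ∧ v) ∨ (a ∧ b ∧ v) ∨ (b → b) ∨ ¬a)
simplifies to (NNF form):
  False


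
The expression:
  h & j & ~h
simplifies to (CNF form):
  False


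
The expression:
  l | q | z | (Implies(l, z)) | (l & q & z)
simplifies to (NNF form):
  True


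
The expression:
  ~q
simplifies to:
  ~q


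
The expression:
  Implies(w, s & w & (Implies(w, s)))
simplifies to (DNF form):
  s | ~w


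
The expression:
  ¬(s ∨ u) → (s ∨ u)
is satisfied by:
  {u: True, s: True}
  {u: True, s: False}
  {s: True, u: False}


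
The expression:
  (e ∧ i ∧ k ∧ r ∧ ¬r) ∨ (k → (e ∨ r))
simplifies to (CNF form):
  e ∨ r ∨ ¬k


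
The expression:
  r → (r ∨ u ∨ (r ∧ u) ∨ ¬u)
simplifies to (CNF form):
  True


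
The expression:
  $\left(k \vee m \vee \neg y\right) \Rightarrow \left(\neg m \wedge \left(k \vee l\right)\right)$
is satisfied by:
  {y: True, k: True, l: True, m: False}
  {y: True, k: True, l: False, m: False}
  {y: True, l: True, k: False, m: False}
  {y: True, l: False, k: False, m: False}
  {k: True, l: True, y: False, m: False}
  {k: True, l: False, y: False, m: False}
  {l: True, y: False, k: False, m: False}
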